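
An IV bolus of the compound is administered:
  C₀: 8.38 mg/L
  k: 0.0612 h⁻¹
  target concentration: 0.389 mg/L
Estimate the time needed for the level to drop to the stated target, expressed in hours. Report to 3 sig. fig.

t = ln(C₀ / C) / k = ln(8.380 / 0.389) / 0.06120
  = ln(21.54) / 0.06120 = 3.070 / 0.06120 = 50.16 h

50.2 h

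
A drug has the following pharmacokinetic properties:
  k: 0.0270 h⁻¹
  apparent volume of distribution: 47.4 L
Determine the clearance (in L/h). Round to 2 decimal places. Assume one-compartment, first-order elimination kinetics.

CL = k × Vd = 0.0270 × 47.4 = 1.280 L/h

1.28 L/h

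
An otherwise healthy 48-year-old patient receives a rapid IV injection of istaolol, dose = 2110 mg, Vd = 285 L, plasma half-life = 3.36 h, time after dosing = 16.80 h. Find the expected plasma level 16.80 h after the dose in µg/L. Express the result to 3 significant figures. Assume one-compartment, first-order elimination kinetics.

231 µg/L

C₀ = Dose / Vd = 2110 / 285 = 7.404 mg/L
k = ln2 / t½ = 0.693147 / 3.36 = 0.2063 h⁻¹
t / t½ = 16.80 / 3.36 = 5 half-lives
C = C₀ × (1/2)^5 = 7.404 × 0.03125 = 0.2314 mg/L
Convert: 0.2314 mg/L × 1000 = 231.4 µg/L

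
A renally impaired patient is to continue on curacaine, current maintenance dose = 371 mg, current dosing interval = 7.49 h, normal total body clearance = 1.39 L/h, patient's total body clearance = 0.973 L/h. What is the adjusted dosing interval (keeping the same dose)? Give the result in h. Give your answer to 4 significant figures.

To keep the same average steady-state level, dosing rate must scale with clearance.
CL ratio = 0.973 / 1.39 = 0.7000
New interval (same dose) = 7.49 / 0.7000 = 10.70 h

10.70 h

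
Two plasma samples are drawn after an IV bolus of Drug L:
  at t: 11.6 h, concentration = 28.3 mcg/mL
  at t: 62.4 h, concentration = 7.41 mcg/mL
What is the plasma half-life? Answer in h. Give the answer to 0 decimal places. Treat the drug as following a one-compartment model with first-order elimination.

26 h

k = ln(C₁/C₂) / (t₂ − t₁) = ln(28.3/7.41) / (62.4 − 11.6)
  = 1.340 / 50.80 = 0.02638 h⁻¹
t½ = ln2 / k = 0.693147 / 0.02638 = 26.28 h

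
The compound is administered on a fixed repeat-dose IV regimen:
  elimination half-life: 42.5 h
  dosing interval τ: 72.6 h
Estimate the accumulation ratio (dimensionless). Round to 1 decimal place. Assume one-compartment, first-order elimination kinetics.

k = ln2 / t½ = 0.693147 / 42.5 = 0.01631 h⁻¹
e^(−kτ) = e^(−0.01631 × 72.6) = 0.3060
Accumulation ratio R = 1 / (1 − e^(−kτ)) = 1 / (1 − 0.3060) = 1.441

1.4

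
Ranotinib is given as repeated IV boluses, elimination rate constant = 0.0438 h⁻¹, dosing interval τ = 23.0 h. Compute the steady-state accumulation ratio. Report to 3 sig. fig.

1.58

e^(−kτ) = e^(−0.04380 × 23.0) = 0.3652
Accumulation ratio R = 1 / (1 − e^(−kτ)) = 1 / (1 − 0.3652) = 1.575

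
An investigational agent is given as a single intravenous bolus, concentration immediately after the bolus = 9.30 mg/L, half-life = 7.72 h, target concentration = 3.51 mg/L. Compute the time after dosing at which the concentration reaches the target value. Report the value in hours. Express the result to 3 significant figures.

10.9 h

k = ln2 / t½ = 0.693147 / 7.72 = 0.08979 h⁻¹
t = ln(C₀ / C) / k = ln(9.300 / 3.51) / 0.08979
  = ln(2.650) / 0.08979 = 0.9746 / 0.08979 = 10.85 h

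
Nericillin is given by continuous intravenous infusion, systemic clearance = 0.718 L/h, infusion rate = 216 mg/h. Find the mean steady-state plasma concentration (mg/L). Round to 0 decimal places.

301 mg/L

At steady state Css = R₀ / CL = 216 / 0.7180 = 300.8 mg/L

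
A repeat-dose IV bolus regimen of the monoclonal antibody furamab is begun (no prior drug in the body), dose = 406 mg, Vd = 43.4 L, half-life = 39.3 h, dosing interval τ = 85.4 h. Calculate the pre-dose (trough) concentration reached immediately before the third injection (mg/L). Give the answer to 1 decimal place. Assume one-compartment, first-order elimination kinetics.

C₀ per dose = Dose / Vd = 406 / 43.4 = 9.355 mg/L
k = ln2 / t½ = 0.693147 / 39.3 = 0.01764 h⁻¹
Fraction remaining after one interval: r = e^(−kτ) = e^(−0.01764 × 85.4) = 0.2217
Before dose 3, 2 doses have been given (aged 1τ, 2τ).
C_trough = C₀ × (r + r²) = 9.355 × (0.2217 + 0.04915) = 2.534 mg/L

2.5 mg/L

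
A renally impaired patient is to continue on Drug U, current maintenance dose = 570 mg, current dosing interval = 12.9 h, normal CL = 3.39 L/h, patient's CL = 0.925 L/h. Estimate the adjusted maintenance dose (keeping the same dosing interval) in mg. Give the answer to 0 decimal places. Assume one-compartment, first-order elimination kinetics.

156 mg

To keep the same average steady-state level, dosing rate must scale with clearance.
CL ratio = 0.925 / 3.39 = 0.2729
New dose (same interval) = 570 × 0.2729 = 155.6 mg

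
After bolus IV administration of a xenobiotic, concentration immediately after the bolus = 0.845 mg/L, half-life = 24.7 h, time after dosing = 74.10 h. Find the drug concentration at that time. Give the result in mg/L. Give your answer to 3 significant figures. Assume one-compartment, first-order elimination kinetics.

0.106 mg/L

k = ln2 / t½ = 0.693147 / 24.7 = 0.02806 h⁻¹
t / t½ = 74.10 / 24.7 = 3 half-lives
C = C₀ × (1/2)^3 = 0.8450 × 0.1250 = 0.1056 mg/L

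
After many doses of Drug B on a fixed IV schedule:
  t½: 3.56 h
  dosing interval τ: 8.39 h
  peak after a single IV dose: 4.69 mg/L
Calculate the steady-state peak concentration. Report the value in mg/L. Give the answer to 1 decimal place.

5.8 mg/L

k = ln2 / t½ = 0.693147 / 3.56 = 0.1947 h⁻¹
e^(−kτ) = e^(−0.1947 × 8.39) = 0.1952
Accumulation ratio R = 1 / (1 − e^(−kτ)) = 1 / (1 − 0.1952) = 1.243
Steady-state peak = C₀ × R = 4.69 × 1.243 = 5.830 mg/L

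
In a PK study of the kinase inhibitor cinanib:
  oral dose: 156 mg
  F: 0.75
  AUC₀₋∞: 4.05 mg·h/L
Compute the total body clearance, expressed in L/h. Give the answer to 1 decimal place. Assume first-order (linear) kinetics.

28.9 L/h

CL = F·Dose / AUC = 0.75 × 156 / 4.05 = 28.89 L/h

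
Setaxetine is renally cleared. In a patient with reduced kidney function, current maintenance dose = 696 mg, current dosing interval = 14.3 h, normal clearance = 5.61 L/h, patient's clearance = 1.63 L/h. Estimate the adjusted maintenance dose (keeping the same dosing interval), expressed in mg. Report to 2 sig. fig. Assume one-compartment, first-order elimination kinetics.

200 mg

To keep the same average steady-state level, dosing rate must scale with clearance.
CL ratio = 1.63 / 5.61 = 0.2906
New dose (same interval) = 696 × 0.2906 = 202.3 mg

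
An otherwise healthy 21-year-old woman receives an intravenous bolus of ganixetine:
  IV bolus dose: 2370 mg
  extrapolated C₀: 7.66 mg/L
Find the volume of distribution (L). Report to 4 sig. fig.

309.4 L

Vd = Dose / C₀ = 2370 / 7.66 = 309.4 L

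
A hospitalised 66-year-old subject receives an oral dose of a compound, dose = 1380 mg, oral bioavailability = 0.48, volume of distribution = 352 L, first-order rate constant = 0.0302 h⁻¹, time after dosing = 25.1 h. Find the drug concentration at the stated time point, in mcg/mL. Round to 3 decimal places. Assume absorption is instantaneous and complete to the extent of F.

Amount reaching circulation = F × Dose = 0.48 × 1380 = 662.4 mg
C₀ = F·Dose / Vd = 662.4 / 352 = 1.882 mg/L
C = C₀ · e^(−k·t) = 1.882 × e^(−0.03020 × 25.1)
  = 1.882 × 0.4686 = 0.8819 mg/L
(0.8819 mg/L = 0.8819 mcg/mL)

0.882 mcg/mL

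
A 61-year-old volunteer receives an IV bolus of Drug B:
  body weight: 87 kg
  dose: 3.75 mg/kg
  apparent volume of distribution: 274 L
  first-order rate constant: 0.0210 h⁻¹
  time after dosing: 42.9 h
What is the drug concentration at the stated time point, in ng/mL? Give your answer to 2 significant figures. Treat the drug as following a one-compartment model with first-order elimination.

Total dose = 3.75 × 87 = 326.3 mg
C₀ = Dose / Vd = 326.3 / 274 = 1.191 mg/L
C = C₀ · e^(−k·t) = 1.191 × e^(−0.02100 × 42.9)
  = 1.191 × 0.4062 = 0.4838 mg/L
Convert: 0.4838 mg/L × 1000 = 483.8 ng/mL

480 ng/mL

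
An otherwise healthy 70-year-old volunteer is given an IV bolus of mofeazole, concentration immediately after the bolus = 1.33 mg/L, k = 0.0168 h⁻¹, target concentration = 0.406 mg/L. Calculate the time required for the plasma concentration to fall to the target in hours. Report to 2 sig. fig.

71 h

t = ln(C₀ / C) / k = ln(1.330 / 0.406) / 0.01680
  = ln(3.276) / 0.01680 = 1.187 / 0.01680 = 70.65 h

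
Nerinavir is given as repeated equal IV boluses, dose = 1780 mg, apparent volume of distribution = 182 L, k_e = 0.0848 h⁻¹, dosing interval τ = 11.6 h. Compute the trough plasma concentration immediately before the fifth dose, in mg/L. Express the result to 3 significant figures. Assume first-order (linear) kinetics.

C₀ per dose = Dose / Vd = 1780 / 182 = 9.780 mg/L
Fraction remaining after one interval: r = e^(−kτ) = e^(−0.08480 × 11.6) = 0.3739
Before dose 5, 4 doses have been given (aged 1τ, 2τ, 3τ, 4τ).
C_trough = C₀ × (r + r² + … + r^4) = C₀ × r(1−r^4)/(1−r)
        = 9.780 × 0.3739 × (1 − 0.01954) / (1 − 0.3739) = 5.726 mg/L

5.73 mg/L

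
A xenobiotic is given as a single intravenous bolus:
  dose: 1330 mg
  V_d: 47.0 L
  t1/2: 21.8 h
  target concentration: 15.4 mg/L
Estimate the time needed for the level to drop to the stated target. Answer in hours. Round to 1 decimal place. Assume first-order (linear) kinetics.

C₀ = Dose / Vd = 1330 / 47.0 = 28.30 mg/L
k = ln2 / t½ = 0.693147 / 21.8 = 0.03180 h⁻¹
t = ln(C₀ / C) / k = ln(28.30 / 15.4) / 0.03180
  = ln(1.838) / 0.03180 = 0.6087 / 0.03180 = 19.14 h

19.1 h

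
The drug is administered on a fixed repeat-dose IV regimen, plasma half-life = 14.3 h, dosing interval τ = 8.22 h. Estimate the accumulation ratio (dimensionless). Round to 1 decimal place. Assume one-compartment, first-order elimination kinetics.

k = ln2 / t½ = 0.693147 / 14.3 = 0.04847 h⁻¹
e^(−kτ) = e^(−0.04847 × 8.22) = 0.6714
Accumulation ratio R = 1 / (1 − e^(−kτ)) = 1 / (1 − 0.6714) = 3.043

3.0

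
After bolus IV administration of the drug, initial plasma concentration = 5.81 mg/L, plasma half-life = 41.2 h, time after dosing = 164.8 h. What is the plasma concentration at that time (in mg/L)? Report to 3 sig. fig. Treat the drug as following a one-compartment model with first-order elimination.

0.363 mg/L

k = ln2 / t½ = 0.693147 / 41.2 = 0.01682 h⁻¹
t / t½ = 164.8 / 41.2 = 4 half-lives
C = C₀ × (1/2)^4 = 5.810 × 0.06250 = 0.3631 mg/L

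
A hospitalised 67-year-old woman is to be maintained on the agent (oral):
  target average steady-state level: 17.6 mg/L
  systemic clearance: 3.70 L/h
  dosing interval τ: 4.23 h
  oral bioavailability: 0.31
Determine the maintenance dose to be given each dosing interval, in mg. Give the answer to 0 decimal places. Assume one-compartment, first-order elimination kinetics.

At steady state, F × (Dose/τ) = Css × CL.
Dose = Css × CL × τ / F = 17.6 × 3.700 × 4.23 / 0.31 = 888.6 mg

889 mg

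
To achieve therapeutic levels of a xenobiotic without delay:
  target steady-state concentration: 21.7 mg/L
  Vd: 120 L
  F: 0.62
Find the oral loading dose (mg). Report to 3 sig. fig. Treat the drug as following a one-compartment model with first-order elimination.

LD = Css × Vd / F = 21.7 × 120 / 0.62 = 4200 mg

4200 mg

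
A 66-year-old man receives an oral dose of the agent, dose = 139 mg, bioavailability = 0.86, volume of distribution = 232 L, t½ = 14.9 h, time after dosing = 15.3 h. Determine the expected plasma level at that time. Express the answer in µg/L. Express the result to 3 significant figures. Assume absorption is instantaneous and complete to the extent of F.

Amount reaching circulation = F × Dose = 0.86 × 139.0 = 119.5 mg
C₀ = F·Dose / Vd = 119.5 / 232 = 0.5151 mg/L
k = ln2 / t½ = 0.693147 / 14.9 = 0.04652 h⁻¹
C = C₀ · e^(−k·t) = 0.5151 × e^(−0.04652 × 15.3)
  = 0.5151 × 0.4908 = 0.2528 mg/L
Convert: 0.2528 mg/L × 1000 = 252.8 µg/L

253 µg/L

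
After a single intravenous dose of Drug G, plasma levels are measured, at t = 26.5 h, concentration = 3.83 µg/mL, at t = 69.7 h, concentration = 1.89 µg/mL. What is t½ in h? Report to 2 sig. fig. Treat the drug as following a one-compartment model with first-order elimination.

42 h

k = ln(C₁/C₂) / (t₂ − t₁) = ln(3.83/1.89) / (69.7 − 26.5)
  = 0.7063 / 43.20 = 0.01635 h⁻¹
t½ = ln2 / k = 0.693147 / 0.01635 = 42.39 h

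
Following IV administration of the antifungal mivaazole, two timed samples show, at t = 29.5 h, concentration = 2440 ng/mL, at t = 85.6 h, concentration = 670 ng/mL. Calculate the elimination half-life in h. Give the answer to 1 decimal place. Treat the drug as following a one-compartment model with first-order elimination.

30.1 h

k = ln(C₁/C₂) / (t₂ − t₁) = ln(2440/670) / (85.6 − 29.5)
  = 1.292 / 56.10 = 0.02303 h⁻¹
t½ = ln2 / k = 0.693147 / 0.02303 = 30.10 h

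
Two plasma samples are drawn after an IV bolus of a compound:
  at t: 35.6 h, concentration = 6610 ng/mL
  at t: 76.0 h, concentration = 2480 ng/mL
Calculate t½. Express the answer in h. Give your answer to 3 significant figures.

28.6 h

k = ln(C₁/C₂) / (t₂ − t₁) = ln(6610/2480) / (76.0 − 35.6)
  = 0.9803 / 40.40 = 0.02426 h⁻¹
t½ = ln2 / k = 0.693147 / 0.02426 = 28.57 h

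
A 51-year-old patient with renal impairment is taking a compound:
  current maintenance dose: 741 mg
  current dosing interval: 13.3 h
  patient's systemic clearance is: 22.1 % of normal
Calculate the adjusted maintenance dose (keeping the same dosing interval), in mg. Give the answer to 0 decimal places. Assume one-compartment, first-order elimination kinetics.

To keep the same average steady-state level, dosing rate must scale with clearance.
CL ratio = 22.1 / 100 = 0.2210
New dose (same interval) = 741 × 0.2210 = 163.8 mg

164 mg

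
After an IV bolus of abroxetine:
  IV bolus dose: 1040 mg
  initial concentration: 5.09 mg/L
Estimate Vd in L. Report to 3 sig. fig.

Vd = Dose / C₀ = 1040 / 5.09 = 204.3 L

204 L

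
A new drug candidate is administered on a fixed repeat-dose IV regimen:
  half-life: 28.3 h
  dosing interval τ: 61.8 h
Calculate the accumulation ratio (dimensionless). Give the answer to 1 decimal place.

1.3

k = ln2 / t½ = 0.693147 / 28.3 = 0.02449 h⁻¹
e^(−kτ) = e^(−0.02449 × 61.8) = 0.2201
Accumulation ratio R = 1 / (1 − e^(−kτ)) = 1 / (1 − 0.2201) = 1.282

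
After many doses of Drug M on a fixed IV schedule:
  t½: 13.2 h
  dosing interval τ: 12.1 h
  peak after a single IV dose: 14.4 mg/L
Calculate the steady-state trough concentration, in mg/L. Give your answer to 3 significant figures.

k = ln2 / t½ = 0.693147 / 13.2 = 0.05251 h⁻¹
e^(−kτ) = e^(−0.05251 × 12.1) = 0.5297
Accumulation ratio R = 1 / (1 − e^(−kτ)) = 1 / (1 − 0.5297) = 2.126
Steady-state trough = C₀ × R × e^(−kτ) = 14.4 × 2.126 × 0.5297 = 16.22 mg/L

16.2 mg/L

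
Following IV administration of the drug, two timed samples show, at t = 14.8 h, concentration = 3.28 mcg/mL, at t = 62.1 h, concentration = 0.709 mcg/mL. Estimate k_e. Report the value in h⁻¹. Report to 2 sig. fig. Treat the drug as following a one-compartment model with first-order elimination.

0.032 h⁻¹

k = ln(C₁/C₂) / (t₂ − t₁) = ln(3.28/0.709) / (62.1 − 14.8)
  = 1.532 / 47.30 = 0.03239 h⁻¹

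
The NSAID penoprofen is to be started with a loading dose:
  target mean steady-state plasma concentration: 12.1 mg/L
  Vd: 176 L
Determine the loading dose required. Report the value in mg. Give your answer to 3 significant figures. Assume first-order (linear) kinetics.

LD = Css × Vd = 12.1 × 176 = 2130 mg

2130 mg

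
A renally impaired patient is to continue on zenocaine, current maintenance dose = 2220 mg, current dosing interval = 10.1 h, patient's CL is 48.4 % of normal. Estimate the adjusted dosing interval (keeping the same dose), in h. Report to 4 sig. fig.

To keep the same average steady-state level, dosing rate must scale with clearance.
CL ratio = 48.4 / 100 = 0.4840
New interval (same dose) = 10.1 / 0.4840 = 20.87 h

20.87 h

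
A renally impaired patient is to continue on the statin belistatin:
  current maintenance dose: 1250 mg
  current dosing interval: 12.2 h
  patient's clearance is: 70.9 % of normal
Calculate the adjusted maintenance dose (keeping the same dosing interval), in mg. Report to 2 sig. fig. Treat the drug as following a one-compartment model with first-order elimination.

To keep the same average steady-state level, dosing rate must scale with clearance.
CL ratio = 70.9 / 100 = 0.7090
New dose (same interval) = 1250 × 0.7090 = 886.3 mg

890 mg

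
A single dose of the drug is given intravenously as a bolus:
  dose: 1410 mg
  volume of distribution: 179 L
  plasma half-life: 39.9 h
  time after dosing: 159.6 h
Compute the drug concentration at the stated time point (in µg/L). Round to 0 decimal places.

C₀ = Dose / Vd = 1410 / 179 = 7.877 mg/L
k = ln2 / t½ = 0.693147 / 39.9 = 0.01737 h⁻¹
t / t½ = 159.6 / 39.9 = 4 half-lives
C = C₀ × (1/2)^4 = 7.877 × 0.06250 = 0.4923 mg/L
Convert: 0.4923 mg/L × 1000 = 492.3 µg/L

492 µg/L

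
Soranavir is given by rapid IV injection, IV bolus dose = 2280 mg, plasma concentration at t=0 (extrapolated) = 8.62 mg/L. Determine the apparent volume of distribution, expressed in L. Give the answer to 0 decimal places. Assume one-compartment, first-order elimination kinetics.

Vd = Dose / C₀ = 2280 / 8.62 = 264.5 L

265 L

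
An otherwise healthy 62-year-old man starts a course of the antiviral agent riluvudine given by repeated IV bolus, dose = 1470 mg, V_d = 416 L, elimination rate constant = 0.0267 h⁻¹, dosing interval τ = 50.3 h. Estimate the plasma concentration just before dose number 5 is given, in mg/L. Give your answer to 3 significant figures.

1.24 mg/L

C₀ per dose = Dose / Vd = 1470 / 416 = 3.534 mg/L
Fraction remaining after one interval: r = e^(−kτ) = e^(−0.02670 × 50.3) = 0.2611
Before dose 5, 4 doses have been given (aged 1τ, 2τ, 3τ, 4τ).
C_trough = C₀ × (r + r² + … + r^4) = C₀ × r(1−r^4)/(1−r)
        = 3.534 × 0.2611 × (1 − 0.004648) / (1 − 0.2611) = 1.243 mg/L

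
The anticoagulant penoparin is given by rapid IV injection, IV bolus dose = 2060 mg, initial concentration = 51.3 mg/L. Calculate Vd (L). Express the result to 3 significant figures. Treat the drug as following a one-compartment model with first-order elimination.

40.2 L

Vd = Dose / C₀ = 2060 / 51.3 = 40.16 L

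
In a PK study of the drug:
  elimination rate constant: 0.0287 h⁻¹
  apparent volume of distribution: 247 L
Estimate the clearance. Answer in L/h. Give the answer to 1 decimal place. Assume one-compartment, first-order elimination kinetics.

CL = k × Vd = 0.0287 × 247 = 7.089 L/h

7.1 L/h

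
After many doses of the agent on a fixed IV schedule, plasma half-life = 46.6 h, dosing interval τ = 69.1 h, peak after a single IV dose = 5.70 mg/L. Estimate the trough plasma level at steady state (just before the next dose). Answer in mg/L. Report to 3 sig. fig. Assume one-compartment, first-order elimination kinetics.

k = ln2 / t½ = 0.693147 / 46.6 = 0.01487 h⁻¹
e^(−kτ) = e^(−0.01487 × 69.1) = 0.3579
Accumulation ratio R = 1 / (1 − e^(−kτ)) = 1 / (1 − 0.3579) = 1.557
Steady-state trough = C₀ × R × e^(−kτ) = 5.70 × 1.557 × 0.3579 = 3.176 mg/L

3.18 mg/L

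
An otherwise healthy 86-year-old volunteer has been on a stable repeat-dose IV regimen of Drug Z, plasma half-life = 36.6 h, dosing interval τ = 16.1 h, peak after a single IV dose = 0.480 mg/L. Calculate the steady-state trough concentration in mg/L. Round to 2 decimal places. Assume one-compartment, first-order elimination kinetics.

k = ln2 / t½ = 0.693147 / 36.6 = 0.01894 h⁻¹
e^(−kτ) = e^(−0.01894 × 16.1) = 0.7372
Accumulation ratio R = 1 / (1 − e^(−kτ)) = 1 / (1 − 0.7372) = 3.805
Steady-state trough = C₀ × R × e^(−kτ) = 0.480 × 3.805 × 0.7372 = 1.346 mg/L

1.35 mg/L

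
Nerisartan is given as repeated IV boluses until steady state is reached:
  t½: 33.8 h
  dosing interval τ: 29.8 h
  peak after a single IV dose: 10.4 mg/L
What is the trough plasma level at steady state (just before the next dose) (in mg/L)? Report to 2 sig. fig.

12 mg/L

k = ln2 / t½ = 0.693147 / 33.8 = 0.02051 h⁻¹
e^(−kτ) = e^(−0.02051 × 29.8) = 0.5427
Accumulation ratio R = 1 / (1 − e^(−kτ)) = 1 / (1 − 0.5427) = 2.187
Steady-state trough = C₀ × R × e^(−kτ) = 10.4 × 2.187 × 0.5427 = 12.34 mg/L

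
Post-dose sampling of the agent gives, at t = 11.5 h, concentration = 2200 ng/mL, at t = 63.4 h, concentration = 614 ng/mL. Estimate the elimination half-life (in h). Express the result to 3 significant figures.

k = ln(C₁/C₂) / (t₂ − t₁) = ln(2200/614) / (63.4 − 11.5)
  = 1.276 / 51.90 = 0.02459 h⁻¹
t½ = ln2 / k = 0.693147 / 0.02459 = 28.19 h

28.2 h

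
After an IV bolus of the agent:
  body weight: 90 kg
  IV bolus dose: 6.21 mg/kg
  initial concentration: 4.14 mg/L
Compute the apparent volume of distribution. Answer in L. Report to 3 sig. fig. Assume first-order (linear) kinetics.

Dose = 6.21 × 90 = 558.9 mg
Vd = Dose / C₀ = 558.9 / 4.14 = 135.0 L

135 L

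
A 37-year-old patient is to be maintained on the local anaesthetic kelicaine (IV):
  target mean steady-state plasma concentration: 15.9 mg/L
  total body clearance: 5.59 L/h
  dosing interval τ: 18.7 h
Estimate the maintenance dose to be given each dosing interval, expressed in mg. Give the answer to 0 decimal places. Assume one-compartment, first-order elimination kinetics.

1662 mg

At steady state, Dose/τ = Css × CL.
Dose = Css × CL × τ = 15.9 × 5.590 × 18.7 = 1662 mg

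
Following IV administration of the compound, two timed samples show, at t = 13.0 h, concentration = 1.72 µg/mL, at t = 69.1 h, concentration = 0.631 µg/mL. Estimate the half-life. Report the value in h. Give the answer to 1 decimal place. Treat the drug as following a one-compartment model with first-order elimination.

38.8 h

k = ln(C₁/C₂) / (t₂ − t₁) = ln(1.72/0.631) / (69.1 − 13.0)
  = 1.003 / 56.10 = 0.01788 h⁻¹
t½ = ln2 / k = 0.693147 / 0.01788 = 38.77 h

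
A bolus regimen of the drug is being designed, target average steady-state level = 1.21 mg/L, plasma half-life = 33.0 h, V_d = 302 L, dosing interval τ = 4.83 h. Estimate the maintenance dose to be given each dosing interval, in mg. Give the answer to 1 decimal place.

37.1 mg

k = ln2 / t½ = 0.693147 / 33.0 = 0.02100 h⁻¹
CL = k × Vd = 0.02100 × 302 = 6.342 L/h
At steady state, Dose/τ = Css × CL.
Dose = Css × CL × τ = 1.21 × 6.342 × 4.83 = 37.06 mg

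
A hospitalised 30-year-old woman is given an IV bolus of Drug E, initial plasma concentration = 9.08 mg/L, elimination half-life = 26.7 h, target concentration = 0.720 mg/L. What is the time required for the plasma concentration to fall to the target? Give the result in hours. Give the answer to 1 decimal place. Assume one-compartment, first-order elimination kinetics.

97.6 h

k = ln2 / t½ = 0.693147 / 26.7 = 0.02596 h⁻¹
t = ln(C₀ / C) / k = ln(9.080 / 0.720) / 0.02596
  = ln(12.61) / 0.02596 = 2.534 / 0.02596 = 97.61 h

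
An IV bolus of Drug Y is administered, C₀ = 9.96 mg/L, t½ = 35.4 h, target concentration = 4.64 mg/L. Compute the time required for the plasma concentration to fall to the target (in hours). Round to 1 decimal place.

k = ln2 / t½ = 0.693147 / 35.4 = 0.01958 h⁻¹
t = ln(C₀ / C) / k = ln(9.960 / 4.64) / 0.01958
  = ln(2.147) / 0.01958 = 0.7641 / 0.01958 = 39.02 h

39.0 h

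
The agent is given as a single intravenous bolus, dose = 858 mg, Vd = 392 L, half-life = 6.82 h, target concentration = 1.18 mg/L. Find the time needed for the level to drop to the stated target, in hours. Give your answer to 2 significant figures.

6.1 h

C₀ = Dose / Vd = 858.0 / 392 = 2.189 mg/L
k = ln2 / t½ = 0.693147 / 6.82 = 0.1016 h⁻¹
t = ln(C₀ / C) / k = ln(2.189 / 1.18) / 0.1016
  = ln(1.855) / 0.1016 = 0.6179 / 0.1016 = 6.082 h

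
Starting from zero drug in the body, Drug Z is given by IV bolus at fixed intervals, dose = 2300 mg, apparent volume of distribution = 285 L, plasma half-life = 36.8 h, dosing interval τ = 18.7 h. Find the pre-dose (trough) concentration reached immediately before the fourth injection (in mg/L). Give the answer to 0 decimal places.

12 mg/L

C₀ per dose = Dose / Vd = 2300 / 285 = 8.070 mg/L
k = ln2 / t½ = 0.693147 / 36.8 = 0.01884 h⁻¹
Fraction remaining after one interval: r = e^(−kτ) = e^(−0.01884 × 18.7) = 0.7031
Before dose 4, 3 doses have been given (aged 1τ, 2τ, 3τ).
C_trough = C₀ × (r + r² + … + r^3) = C₀ × r(1−r^3)/(1−r)
        = 8.070 × 0.7031 × (1 − 0.3476) / (1 − 0.7031) = 12.47 mg/L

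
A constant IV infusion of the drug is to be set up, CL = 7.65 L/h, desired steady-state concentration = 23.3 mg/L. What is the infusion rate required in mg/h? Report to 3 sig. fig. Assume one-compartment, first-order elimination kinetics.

178 mg/h

At steady state, infusion rate R₀ = Css × CL = 23.3 × 7.650 = 178.2 mg/h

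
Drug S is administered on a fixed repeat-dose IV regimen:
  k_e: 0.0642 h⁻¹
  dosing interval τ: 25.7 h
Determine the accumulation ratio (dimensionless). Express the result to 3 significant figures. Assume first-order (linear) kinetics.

e^(−kτ) = e^(−0.06420 × 25.7) = 0.1921
Accumulation ratio R = 1 / (1 − e^(−kτ)) = 1 / (1 − 0.1921) = 1.238

1.24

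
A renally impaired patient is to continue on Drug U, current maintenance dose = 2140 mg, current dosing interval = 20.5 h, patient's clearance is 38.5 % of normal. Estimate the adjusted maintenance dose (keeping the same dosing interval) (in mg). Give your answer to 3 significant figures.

824 mg

To keep the same average steady-state level, dosing rate must scale with clearance.
CL ratio = 38.5 / 100 = 0.3850
New dose (same interval) = 2140 × 0.3850 = 823.9 mg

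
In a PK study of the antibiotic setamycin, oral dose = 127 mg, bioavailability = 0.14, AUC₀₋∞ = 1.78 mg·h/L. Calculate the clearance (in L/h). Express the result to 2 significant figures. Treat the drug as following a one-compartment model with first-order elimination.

10 L/h

CL = F·Dose / AUC = 0.14 × 127 / 1.78 = 9.989 L/h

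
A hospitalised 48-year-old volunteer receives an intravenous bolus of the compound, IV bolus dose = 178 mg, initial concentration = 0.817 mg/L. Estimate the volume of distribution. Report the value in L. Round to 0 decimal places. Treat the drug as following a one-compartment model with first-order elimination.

Vd = Dose / C₀ = 178.0 / 0.817 = 217.9 L

218 L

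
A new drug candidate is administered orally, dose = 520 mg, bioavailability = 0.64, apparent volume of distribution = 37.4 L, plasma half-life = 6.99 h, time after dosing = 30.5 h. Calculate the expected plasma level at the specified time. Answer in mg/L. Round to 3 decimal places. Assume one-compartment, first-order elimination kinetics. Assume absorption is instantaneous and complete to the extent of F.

Amount reaching circulation = F × Dose = 0.64 × 520.0 = 332.8 mg
C₀ = F·Dose / Vd = 332.8 / 37.4 = 8.898 mg/L
k = ln2 / t½ = 0.693147 / 6.99 = 0.09916 h⁻¹
C = C₀ · e^(−k·t) = 8.898 × e^(−0.09916 × 30.5)
  = 8.898 × 0.04859 = 0.4324 mg/L

0.432 mg/L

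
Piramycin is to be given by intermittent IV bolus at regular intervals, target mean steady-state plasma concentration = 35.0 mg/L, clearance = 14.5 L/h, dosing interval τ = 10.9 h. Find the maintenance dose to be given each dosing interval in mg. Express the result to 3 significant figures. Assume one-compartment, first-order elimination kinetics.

At steady state, Dose/τ = Css × CL.
Dose = Css × CL × τ = 35.0 × 14.50 × 10.9 = 5532 mg

5530 mg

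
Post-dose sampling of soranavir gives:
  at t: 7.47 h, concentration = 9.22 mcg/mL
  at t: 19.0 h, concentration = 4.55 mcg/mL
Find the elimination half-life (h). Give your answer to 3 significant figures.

11.3 h

k = ln(C₁/C₂) / (t₂ − t₁) = ln(9.22/4.55) / (19.0 − 7.47)
  = 0.7062 / 11.53 = 0.06125 h⁻¹
t½ = ln2 / k = 0.693147 / 0.06125 = 11.32 h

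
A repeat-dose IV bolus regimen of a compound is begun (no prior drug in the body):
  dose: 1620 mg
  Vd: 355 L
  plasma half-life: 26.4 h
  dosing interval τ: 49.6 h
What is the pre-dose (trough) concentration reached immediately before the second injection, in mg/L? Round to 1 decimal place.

C₀ per dose = Dose / Vd = 1620 / 355 = 4.563 mg/L
k = ln2 / t½ = 0.693147 / 26.4 = 0.02626 h⁻¹
Fraction remaining after one interval: r = e^(−kτ) = e^(−0.02626 × 49.6) = 0.2719
Before dose 2, 1 dose has been given (aged 1τ).
C_trough = C₀ × r = 4.563 × 0.2719 = 1.241 mg/L

1.2 mg/L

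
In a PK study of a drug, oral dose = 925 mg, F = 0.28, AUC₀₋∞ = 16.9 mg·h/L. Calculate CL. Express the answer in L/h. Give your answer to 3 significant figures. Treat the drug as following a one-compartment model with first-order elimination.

CL = F·Dose / AUC = 0.28 × 925 / 16.9 = 15.33 L/h

15.3 L/h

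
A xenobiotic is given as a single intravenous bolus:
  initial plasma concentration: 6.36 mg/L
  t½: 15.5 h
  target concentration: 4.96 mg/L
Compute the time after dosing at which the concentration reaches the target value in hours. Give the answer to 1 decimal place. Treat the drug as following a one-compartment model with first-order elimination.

5.6 h

k = ln2 / t½ = 0.693147 / 15.5 = 0.04472 h⁻¹
t = ln(C₀ / C) / k = ln(6.360 / 4.96) / 0.04472
  = ln(1.282) / 0.04472 = 0.2484 / 0.04472 = 5.555 h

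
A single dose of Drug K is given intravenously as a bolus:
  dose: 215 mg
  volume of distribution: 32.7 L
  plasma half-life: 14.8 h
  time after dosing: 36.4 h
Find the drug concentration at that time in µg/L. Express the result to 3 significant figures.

C₀ = Dose / Vd = 215.0 / 32.7 = 6.575 mg/L
k = ln2 / t½ = 0.693147 / 14.8 = 0.04683 h⁻¹
C = C₀ · e^(−k·t) = 6.575 × e^(−0.04683 × 36.4)
  = 6.575 × 0.1818 = 1.195 mg/L
Convert: 1.195 mg/L × 1000 = 1195 µg/L

1200 µg/L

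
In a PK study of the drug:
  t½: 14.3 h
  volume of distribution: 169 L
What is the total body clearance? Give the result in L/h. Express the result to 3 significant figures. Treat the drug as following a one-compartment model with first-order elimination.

8.19 L/h

k = ln2 / t½ = 0.693147 / 14.3 = 0.04847 h⁻¹
CL = k × Vd = 0.04847 × 169 = 8.191 L/h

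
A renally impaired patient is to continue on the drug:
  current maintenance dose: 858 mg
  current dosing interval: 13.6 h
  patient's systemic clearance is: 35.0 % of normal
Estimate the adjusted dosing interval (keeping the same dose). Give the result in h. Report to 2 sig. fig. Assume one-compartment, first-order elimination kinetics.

39 h

To keep the same average steady-state level, dosing rate must scale with clearance.
CL ratio = 35.0 / 100 = 0.3500
New interval (same dose) = 13.6 / 0.3500 = 38.86 h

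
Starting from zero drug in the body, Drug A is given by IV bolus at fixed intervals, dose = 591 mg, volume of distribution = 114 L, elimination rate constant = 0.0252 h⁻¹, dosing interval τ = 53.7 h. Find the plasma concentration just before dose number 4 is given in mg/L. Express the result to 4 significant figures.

C₀ per dose = Dose / Vd = 591 / 114 = 5.184 mg/L
Fraction remaining after one interval: r = e^(−kτ) = e^(−0.02520 × 53.7) = 0.2584
Before dose 4, 3 doses have been given (aged 1τ, 2τ, 3τ).
C_trough = C₀ × (r + r² + … + r^3) = C₀ × r(1−r^3)/(1−r)
        = 5.184 × 0.2584 × (1 − 0.01725) / (1 − 0.2584) = 1.775 mg/L

1.775 mg/L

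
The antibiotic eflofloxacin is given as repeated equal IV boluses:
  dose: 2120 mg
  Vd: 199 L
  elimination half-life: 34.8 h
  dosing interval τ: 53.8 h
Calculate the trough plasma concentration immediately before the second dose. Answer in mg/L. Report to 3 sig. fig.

C₀ per dose = Dose / Vd = 2120 / 199 = 10.65 mg/L
k = ln2 / t½ = 0.693147 / 34.8 = 0.01992 h⁻¹
Fraction remaining after one interval: r = e^(−kτ) = e^(−0.01992 × 53.8) = 0.3424
Before dose 2, 1 dose has been given (aged 1τ).
C_trough = C₀ × r = 10.65 × 0.3424 = 3.647 mg/L

3.65 mg/L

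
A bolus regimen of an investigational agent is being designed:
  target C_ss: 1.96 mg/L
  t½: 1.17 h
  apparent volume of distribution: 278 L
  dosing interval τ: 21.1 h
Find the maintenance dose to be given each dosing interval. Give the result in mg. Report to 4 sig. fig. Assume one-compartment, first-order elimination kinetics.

6811 mg

k = ln2 / t½ = 0.693147 / 1.17 = 0.5924 h⁻¹
CL = k × Vd = 0.5924 × 278 = 164.7 L/h
At steady state, Dose/τ = Css × CL.
Dose = Css × CL × τ = 1.96 × 164.7 × 21.1 = 6811 mg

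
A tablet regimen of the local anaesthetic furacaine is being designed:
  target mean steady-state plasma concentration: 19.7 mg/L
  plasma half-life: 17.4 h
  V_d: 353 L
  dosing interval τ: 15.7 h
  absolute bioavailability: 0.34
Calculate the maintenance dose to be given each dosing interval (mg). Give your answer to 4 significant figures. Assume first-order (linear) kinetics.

12790 mg

k = ln2 / t½ = 0.693147 / 17.4 = 0.03984 h⁻¹
CL = k × Vd = 0.03984 × 353 = 14.06 L/h
At steady state, F × (Dose/τ) = Css × CL.
Dose = Css × CL × τ / F = 19.7 × 14.06 × 15.7 / 0.34 = 12790 mg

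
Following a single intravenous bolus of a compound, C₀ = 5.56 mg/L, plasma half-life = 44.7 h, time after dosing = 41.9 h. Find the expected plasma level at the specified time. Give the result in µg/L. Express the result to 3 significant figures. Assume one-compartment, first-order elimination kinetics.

k = ln2 / t½ = 0.693147 / 44.7 = 0.01551 h⁻¹
C = C₀ · e^(−k·t) = 5.560 × e^(−0.01551 × 41.9)
  = 5.560 × 0.5221 = 2.903 mg/L
Convert: 2.903 mg/L × 1000 = 2903 µg/L

2900 µg/L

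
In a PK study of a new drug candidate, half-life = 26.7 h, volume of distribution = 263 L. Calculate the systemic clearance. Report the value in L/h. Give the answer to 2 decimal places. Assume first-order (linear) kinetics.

6.83 L/h

k = ln2 / t½ = 0.693147 / 26.7 = 0.02596 h⁻¹
CL = k × Vd = 0.02596 × 263 = 6.827 L/h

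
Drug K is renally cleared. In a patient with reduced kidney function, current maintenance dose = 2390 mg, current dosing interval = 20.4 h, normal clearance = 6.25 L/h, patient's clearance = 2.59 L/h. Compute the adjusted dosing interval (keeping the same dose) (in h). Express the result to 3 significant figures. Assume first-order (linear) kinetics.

To keep the same average steady-state level, dosing rate must scale with clearance.
CL ratio = 2.59 / 6.25 = 0.4144
New interval (same dose) = 20.4 / 0.4144 = 49.23 h

49.2 h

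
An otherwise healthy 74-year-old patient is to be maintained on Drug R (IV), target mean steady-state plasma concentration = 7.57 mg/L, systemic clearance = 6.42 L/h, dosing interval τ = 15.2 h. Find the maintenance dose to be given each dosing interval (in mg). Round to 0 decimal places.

At steady state, Dose/τ = Css × CL.
Dose = Css × CL × τ = 7.57 × 6.420 × 15.2 = 738.7 mg

739 mg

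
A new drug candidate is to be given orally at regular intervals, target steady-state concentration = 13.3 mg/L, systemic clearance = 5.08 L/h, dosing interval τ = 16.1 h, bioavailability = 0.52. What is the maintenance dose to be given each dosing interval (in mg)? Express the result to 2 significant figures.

At steady state, F × (Dose/τ) = Css × CL.
Dose = Css × CL × τ / F = 13.3 × 5.080 × 16.1 / 0.52 = 2092 mg

2100 mg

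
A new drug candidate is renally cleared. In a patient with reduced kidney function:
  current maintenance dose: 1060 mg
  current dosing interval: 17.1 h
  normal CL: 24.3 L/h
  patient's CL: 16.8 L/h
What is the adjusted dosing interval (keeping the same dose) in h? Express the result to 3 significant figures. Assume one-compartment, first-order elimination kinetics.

To keep the same average steady-state level, dosing rate must scale with clearance.
CL ratio = 16.8 / 24.3 = 0.6914
New interval (same dose) = 17.1 / 0.6914 = 24.73 h

24.7 h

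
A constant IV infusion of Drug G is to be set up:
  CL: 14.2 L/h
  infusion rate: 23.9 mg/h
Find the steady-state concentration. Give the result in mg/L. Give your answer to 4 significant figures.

1.683 mg/L

At steady state Css = R₀ / CL = 23.9 / 14.20 = 1.683 mg/L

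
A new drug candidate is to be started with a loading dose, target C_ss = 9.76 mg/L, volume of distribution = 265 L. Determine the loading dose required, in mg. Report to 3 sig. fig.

2590 mg

LD = Css × Vd = 9.76 × 265 = 2586 mg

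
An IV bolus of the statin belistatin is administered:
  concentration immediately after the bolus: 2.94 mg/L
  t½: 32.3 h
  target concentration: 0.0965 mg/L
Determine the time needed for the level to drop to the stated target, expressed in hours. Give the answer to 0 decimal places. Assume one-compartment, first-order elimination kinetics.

159 h

k = ln2 / t½ = 0.693147 / 32.3 = 0.02146 h⁻¹
t = ln(C₀ / C) / k = ln(2.940 / 0.0965) / 0.02146
  = ln(30.47) / 0.02146 = 3.417 / 0.02146 = 159.2 h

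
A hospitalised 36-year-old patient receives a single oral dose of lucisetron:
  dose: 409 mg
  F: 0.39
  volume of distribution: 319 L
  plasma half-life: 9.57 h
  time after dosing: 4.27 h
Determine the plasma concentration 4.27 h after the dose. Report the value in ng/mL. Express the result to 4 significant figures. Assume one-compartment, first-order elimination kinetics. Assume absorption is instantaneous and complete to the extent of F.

367.0 ng/mL

Amount reaching circulation = F × Dose = 0.39 × 409.0 = 159.5 mg
C₀ = F·Dose / Vd = 159.5 / 319 = 0.5000 mg/L
k = ln2 / t½ = 0.693147 / 9.57 = 0.07243 h⁻¹
C = C₀ · e^(−k·t) = 0.5000 × e^(−0.07243 × 4.27)
  = 0.5000 × 0.7340 = 0.3670 mg/L
Convert: 0.3670 mg/L × 1000 = 367.0 ng/mL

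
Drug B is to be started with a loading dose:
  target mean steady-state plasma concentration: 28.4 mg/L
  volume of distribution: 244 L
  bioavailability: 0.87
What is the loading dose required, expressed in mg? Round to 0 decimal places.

LD = Css × Vd / F = 28.4 × 244 / 0.87 = 7965 mg

7965 mg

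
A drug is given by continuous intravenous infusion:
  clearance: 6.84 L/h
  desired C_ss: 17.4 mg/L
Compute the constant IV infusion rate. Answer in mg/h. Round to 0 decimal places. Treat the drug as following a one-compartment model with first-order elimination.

At steady state, infusion rate R₀ = Css × CL = 17.4 × 6.840 = 119.0 mg/h

119 mg/h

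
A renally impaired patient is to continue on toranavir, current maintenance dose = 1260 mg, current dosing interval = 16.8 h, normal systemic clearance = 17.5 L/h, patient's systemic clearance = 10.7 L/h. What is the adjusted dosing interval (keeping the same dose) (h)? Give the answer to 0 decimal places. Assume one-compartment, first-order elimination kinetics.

27 h

To keep the same average steady-state level, dosing rate must scale with clearance.
CL ratio = 10.7 / 17.5 = 0.6114
New interval (same dose) = 16.8 / 0.6114 = 27.48 h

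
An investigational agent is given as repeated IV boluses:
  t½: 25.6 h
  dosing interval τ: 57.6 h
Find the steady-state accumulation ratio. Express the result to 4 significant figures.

k = ln2 / t½ = 0.693147 / 25.6 = 0.02708 h⁻¹
e^(−kτ) = e^(−0.02708 × 57.6) = 0.2102
Accumulation ratio R = 1 / (1 − e^(−kτ)) = 1 / (1 − 0.2102) = 1.266

1.266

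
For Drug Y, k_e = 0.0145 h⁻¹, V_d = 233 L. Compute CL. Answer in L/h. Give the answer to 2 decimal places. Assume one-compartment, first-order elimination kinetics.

CL = k × Vd = 0.0145 × 233 = 3.379 L/h

3.38 L/h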